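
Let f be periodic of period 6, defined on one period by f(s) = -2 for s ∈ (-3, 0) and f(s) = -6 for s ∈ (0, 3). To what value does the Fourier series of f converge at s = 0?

At s = 0 the one-sided limits are f(0^-) = -2 and f(0^+) = -6.
By Dirichlet's theorem the series converges to their average, [(-2) + (-6)]/2 = -4.

-4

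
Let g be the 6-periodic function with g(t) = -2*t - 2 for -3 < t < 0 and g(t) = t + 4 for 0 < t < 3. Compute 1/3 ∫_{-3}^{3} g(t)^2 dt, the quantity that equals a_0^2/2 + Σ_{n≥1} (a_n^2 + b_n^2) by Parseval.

35

1/3 ∫_{-3}^{3} g(t)^2 dt = 1/3 · (105) = 35.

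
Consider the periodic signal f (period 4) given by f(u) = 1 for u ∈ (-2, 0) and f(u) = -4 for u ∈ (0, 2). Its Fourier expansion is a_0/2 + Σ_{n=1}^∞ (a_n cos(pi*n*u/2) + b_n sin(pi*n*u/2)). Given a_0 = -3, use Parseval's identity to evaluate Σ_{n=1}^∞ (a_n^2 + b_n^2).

Parseval: a_0^2/2 + Σ_{n≥1} (a_n^2+b_n^2) = 1/2 ∫_{-2}^{2} f(u)^2 du = 17.
Subtract a_0^2/2 = 9/2: Σ (a_n^2+b_n^2) = 25/2.

25/2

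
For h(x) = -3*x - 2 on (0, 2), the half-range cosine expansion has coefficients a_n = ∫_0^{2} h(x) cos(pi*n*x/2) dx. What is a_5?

24/(25*pi**2)

a_5 = ∫_0^{2} (-3*x - 2) cos(5*pi*x/2) dx.
Integrating by parts (boundary term plus one more integral), an antiderivative of (-3*x - 2) cos(5*pi*x/2) is -6*x*sin(5*pi*x/2)/(5*pi) - 4*sin(5*pi*x/2)/(5*pi) - 12*cos(5*pi*x/2)/(25*pi**2); evaluating from 0 to 2: ∫_{0}^{2} (-3*x - 2) cos(5*pi*x/2) dx = (12/(25*pi**2)) - (-12/(25*pi**2)) = 24/(25*pi**2).
Hence a_5 = 24/(25*pi**2).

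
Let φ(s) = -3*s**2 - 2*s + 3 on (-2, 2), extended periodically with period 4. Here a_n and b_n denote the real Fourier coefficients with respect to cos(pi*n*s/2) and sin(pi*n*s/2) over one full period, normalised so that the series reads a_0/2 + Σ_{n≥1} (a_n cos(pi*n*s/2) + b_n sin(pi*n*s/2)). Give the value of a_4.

-3/pi**2

a_4 = 1/2 ∫_{-2}^{2} φ(s) cos(2*pi*s) ds.
Integrating by parts twice (tabular method), an antiderivative of (-3*s**2 - 2*s + 3) cos(2*pi*s) is -3*s**2*sin(2*pi*s)/(2*pi) - s*sin(2*pi*s)/pi - 3*s*cos(2*pi*s)/(2*pi**2) + 3*sin(2*pi*s)/(4*pi**3) + 3*sin(2*pi*s)/(2*pi) - cos(2*pi*s)/(2*pi**2); evaluating from -2 to 2: ∫_{-2}^{2} (-3*s**2 - 2*s + 3) cos(2*pi*s) ds = (-7/(2*pi**2)) - (5/(2*pi**2)) = -6/pi**2.
Hence a_4 = (1/2)·(-6/pi**2) = -3/pi**2.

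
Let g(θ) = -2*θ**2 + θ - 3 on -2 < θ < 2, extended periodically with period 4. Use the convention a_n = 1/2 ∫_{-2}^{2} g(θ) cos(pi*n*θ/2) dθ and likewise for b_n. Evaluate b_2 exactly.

-2/pi

b_2 = 1/2 ∫_{-2}^{2} g(θ) sin(pi*θ) dθ.
Integrating by parts twice (tabular method), an antiderivative of (-2*θ**2 + θ - 3) sin(pi*θ) is 2*θ**2*cos(pi*θ)/pi - 4*θ*sin(pi*θ)/pi**2 - θ*cos(pi*θ)/pi + sin(pi*θ)/pi**2 - 4*cos(pi*θ)/pi**3 + 3*cos(pi*θ)/pi; evaluating from -2 to 2: ∫_{-2}^{2} (-2*θ**2 + θ - 3) sin(pi*θ) dθ = (-4/pi**3 + 9/pi) - (-4/pi**3 + 13/pi) = -4/pi.
Hence b_2 = (1/2)·(-4/pi) = -2/pi.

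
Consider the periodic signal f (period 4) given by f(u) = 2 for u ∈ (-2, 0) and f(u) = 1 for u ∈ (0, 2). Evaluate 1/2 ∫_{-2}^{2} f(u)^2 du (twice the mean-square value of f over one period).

1/2 ∫_{-2}^{2} f(u)^2 du = 1/2 · (10) = 5.

5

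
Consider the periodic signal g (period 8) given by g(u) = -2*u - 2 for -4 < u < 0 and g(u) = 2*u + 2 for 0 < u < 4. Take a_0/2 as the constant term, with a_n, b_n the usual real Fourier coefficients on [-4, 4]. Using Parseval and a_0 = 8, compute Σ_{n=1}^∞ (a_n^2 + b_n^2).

Parseval: a_0^2/2 + Σ_{n≥1} (a_n^2+b_n^2) = 1/4 ∫_{-4}^{4} g(u)^2 du = 152/3.
Subtract a_0^2/2 = 32: Σ (a_n^2+b_n^2) = 56/3.

56/3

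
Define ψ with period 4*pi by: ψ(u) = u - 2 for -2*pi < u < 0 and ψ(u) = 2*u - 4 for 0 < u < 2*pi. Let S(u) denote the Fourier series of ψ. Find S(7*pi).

-pi - 2

u = 7*pi differs from u = -pi by 2 full period(s), and the series is 4*pi-periodic.
ψ is continuous at u = -pi with value -pi - 2, so the series converges to -pi - 2 there.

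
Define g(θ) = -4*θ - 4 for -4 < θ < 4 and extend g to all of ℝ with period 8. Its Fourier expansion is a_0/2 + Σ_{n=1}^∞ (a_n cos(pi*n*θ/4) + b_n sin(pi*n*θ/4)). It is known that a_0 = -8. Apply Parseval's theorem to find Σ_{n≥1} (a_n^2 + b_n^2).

Parseval: a_0^2/2 + Σ_{n≥1} (a_n^2+b_n^2) = 1/4 ∫_{-4}^{4} g(θ)^2 dθ = 608/3.
Subtract a_0^2/2 = 32: Σ (a_n^2+b_n^2) = 512/3.

512/3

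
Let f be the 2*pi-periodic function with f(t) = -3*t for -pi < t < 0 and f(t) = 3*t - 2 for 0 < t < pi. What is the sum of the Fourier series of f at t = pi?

t = pi differs from t = -pi by 1 full period(s), and the series is 2*pi-periodic.
At t = -pi the one-sided limits are f(-pi^-) = -2 + 3*pi and f(-pi^+) = 3*pi.
By Dirichlet's theorem the series converges to their average, [(-2 + 3*pi) + (3*pi)]/2 = -1 + 3*pi.

-1 + 3*pi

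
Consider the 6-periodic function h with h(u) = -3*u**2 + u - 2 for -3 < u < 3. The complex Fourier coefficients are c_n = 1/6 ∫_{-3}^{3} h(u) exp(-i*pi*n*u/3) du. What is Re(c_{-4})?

-27/(8*pi**2)

Since h is real-valued, Re(c_{-4}) = 1/6 ∫_{-3}^{3} h(u) cos(-4*pi*u/3) du = a_{4}/2.
Integrating by parts twice (tabular method), an antiderivative of (-3*u**2 + u - 2) cos(-4*pi*u/3) is -9*u**2*sin(4*pi*u/3)/(4*pi) + 3*u*sin(4*pi*u/3)/(4*pi) - 27*u*cos(4*pi*u/3)/(8*pi**2) - 3*sin(4*pi*u/3)/(2*pi) + 81*sin(4*pi*u/3)/(32*pi**3) + 9*cos(4*pi*u/3)/(16*pi**2); evaluating from -3 to 3: ∫_{-3}^{3} (-3*u**2 + u - 2) cos(-4*pi*u/3) du = (-153/(16*pi**2)) - (171/(16*pi**2)) = -81/(4*pi**2).
Hence Re(c_{-4}) = (1/6)·(-81/(4*pi**2)) = -27/(8*pi**2).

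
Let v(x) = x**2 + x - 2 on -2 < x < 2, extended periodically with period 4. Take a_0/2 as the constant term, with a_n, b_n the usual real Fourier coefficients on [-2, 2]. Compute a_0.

a_0 = 1/2 ∫_{-2}^{2} v(x) dx = 1/2 · (-8/3) = -4/3.

-4/3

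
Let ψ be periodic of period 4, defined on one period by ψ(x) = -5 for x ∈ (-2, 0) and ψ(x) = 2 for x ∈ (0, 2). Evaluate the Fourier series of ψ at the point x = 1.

2

ψ is continuous at x = 1 with value 2, so the series converges to 2 there.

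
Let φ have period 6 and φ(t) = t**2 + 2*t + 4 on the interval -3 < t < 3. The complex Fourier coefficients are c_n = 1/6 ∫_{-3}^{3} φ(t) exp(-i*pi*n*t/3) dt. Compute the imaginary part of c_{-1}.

Since φ is real-valued, Im(c_{-1}) = -1/6 ∫_{-3}^{3} φ(t) sin(-pi*t/3) dt = b_{1}/2.
Integrating by parts twice (tabular method), an antiderivative of (t**2 + 2*t + 4) sin(-pi*t/3) is 3*t**2*cos(pi*t/3)/pi - 18*t*sin(pi*t/3)/pi**2 + 6*t*cos(pi*t/3)/pi - 18*sin(pi*t/3)/pi**2 - 54*cos(pi*t/3)/pi**3 + 12*cos(pi*t/3)/pi; evaluating from -3 to 3: ∫_{-3}^{3} (t**2 + 2*t + 4) sin(-pi*t/3) dt = (-57/pi + 54/pi**3) - (-21/pi + 54/pi**3) = -36/pi.
Hence Im(c_{-1}) = (-1/6)·(-36/pi) = 6/pi.

6/pi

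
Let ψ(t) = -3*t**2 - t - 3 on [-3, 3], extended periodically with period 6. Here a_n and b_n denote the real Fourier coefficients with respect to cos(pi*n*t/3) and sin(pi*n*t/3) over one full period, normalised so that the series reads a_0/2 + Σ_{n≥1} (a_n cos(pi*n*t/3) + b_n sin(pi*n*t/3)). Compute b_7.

-6/(7*pi)

b_7 = 1/3 ∫_{-3}^{3} ψ(t) sin(7*pi*t/3) dt.
Integrating by parts twice (tabular method), an antiderivative of (-3*t**2 - t - 3) sin(7*pi*t/3) is 9*t**2*cos(7*pi*t/3)/(7*pi) - 54*t*sin(7*pi*t/3)/(49*pi**2) + 3*t*cos(7*pi*t/3)/(7*pi) - 9*sin(7*pi*t/3)/(49*pi**2) - 162*cos(7*pi*t/3)/(343*pi**3) + 9*cos(7*pi*t/3)/(7*pi); evaluating from -3 to 3: ∫_{-3}^{3} (-3*t**2 - t - 3) sin(7*pi*t/3) dt = (9*(18 - 539*pi**2)/(343*pi**3)) - (81*(2 - 49*pi**2)/(343*pi**3)) = -18/(7*pi).
Hence b_7 = (1/3)·(-18/(7*pi)) = -6/(7*pi).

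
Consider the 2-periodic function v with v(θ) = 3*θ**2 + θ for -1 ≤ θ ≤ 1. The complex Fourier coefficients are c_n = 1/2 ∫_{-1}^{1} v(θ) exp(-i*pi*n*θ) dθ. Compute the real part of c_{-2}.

Since v is real-valued, Re(c_{-2}) = 1/2 ∫_{-1}^{1} v(θ) cos(-2*pi*θ) dθ = a_{2}/2.
Integrating by parts twice (tabular method), an antiderivative of (3*θ**2 + θ) cos(-2*pi*θ) is 3*θ**2*sin(2*pi*θ)/(2*pi) + θ*sin(2*pi*θ)/(2*pi) + 3*θ*cos(2*pi*θ)/(2*pi**2) - 3*sin(2*pi*θ)/(4*pi**3) + cos(2*pi*θ)/(4*pi**2); evaluating from -1 to 1: ∫_{-1}^{1} (3*θ**2 + θ) cos(-2*pi*θ) dθ = (7/(4*pi**2)) - (-5/(4*pi**2)) = 3/pi**2.
Hence Re(c_{-2}) = (1/2)·(3/pi**2) = 3/(2*pi**2).

3/(2*pi**2)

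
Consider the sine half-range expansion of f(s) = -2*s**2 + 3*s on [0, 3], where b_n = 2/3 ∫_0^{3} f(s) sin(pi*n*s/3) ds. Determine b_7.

18*(8 - 49*pi**2)/(343*pi**3)

b_7 = 2/3 ∫_0^{3} (-2*s**2 + 3*s) sin(7*pi*s/3) ds.
Integrating by parts twice (tabular method), an antiderivative of (-2*s**2 + 3*s) sin(7*pi*s/3) is 6*s**2*cos(7*pi*s/3)/(7*pi) - 36*s*sin(7*pi*s/3)/(49*pi**2) - 9*s*cos(7*pi*s/3)/(7*pi) + 27*sin(7*pi*s/3)/(49*pi**2) - 108*cos(7*pi*s/3)/(343*pi**3); evaluating from 0 to 3: ∫_{0}^{3} (-2*s**2 + 3*s) sin(7*pi*s/3) ds = (27*(4 - 49*pi**2)/(343*pi**3)) - (-108/(343*pi**3)) = 27*(8 - 49*pi**2)/(343*pi**3).
Hence b_7 = (2/3)·(27*(8 - 49*pi**2)/(343*pi**3)) = 18*(8 - 49*pi**2)/(343*pi**3).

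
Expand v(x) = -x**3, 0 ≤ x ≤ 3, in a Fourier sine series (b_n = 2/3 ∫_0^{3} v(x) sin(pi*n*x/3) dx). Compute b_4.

b_4 = 2/3 ∫_0^{3} (-x**3) sin(4*pi*x/3) dx.
Integrating by parts three times (tabular method), an antiderivative of (-x**3) sin(4*pi*x/3) is 3*x**3*cos(4*pi*x/3)/(4*pi) - 27*x**2*sin(4*pi*x/3)/(16*pi**2) - 81*x*cos(4*pi*x/3)/(32*pi**3) + 243*sin(4*pi*x/3)/(128*pi**4); evaluating from 0 to 3: ∫_{0}^{3} (-x**3) sin(4*pi*x/3) dx = (81*(-3 + 8*pi**2)/(32*pi**3)) - (0) = 81*(-3 + 8*pi**2)/(32*pi**3).
Hence b_4 = (2/3)·(81*(-3 + 8*pi**2)/(32*pi**3)) = 27*(-3 + 8*pi**2)/(16*pi**3).

27*(-3 + 8*pi**2)/(16*pi**3)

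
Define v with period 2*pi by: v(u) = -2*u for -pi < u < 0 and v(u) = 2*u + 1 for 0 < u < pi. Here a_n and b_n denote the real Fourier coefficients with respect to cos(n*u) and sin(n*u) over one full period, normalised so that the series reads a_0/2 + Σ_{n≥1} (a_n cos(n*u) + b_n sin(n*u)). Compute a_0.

a_0 = 1/pi ∫_{-pi}^{pi} v(u) du = 1/pi · (pi*(1 + 2*pi)) = 1 + 2*pi.

1 + 2*pi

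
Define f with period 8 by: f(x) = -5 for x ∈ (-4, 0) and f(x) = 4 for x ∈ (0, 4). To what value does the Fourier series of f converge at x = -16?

-1/2

x = -16 differs from x = 0 by -2 full period(s), and the series is 8-periodic.
At x = 0 the one-sided limits are f(0^-) = -5 and f(0^+) = 4.
By Dirichlet's theorem the series converges to their average, [(-5) + (4)]/2 = -1/2.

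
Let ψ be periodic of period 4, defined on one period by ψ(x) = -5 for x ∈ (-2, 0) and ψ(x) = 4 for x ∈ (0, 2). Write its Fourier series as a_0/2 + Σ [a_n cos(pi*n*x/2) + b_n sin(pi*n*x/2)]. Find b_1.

b_1 = 1/2 ∫_{-2}^{2} ψ(x) sin(pi*x/2) dx.
Split the integral at the breakpoints.
Directly, an antiderivative of (-5) sin(pi*x/2) is 10*cos(pi*x/2)/pi; evaluating from -2 to 0: ∫_{-2}^{0} (-5) sin(pi*x/2) dx = (10/pi) - (-10/pi) = 20/pi.
Directly, an antiderivative of (4) sin(pi*x/2) is -8*cos(pi*x/2)/pi; evaluating from 0 to 2: ∫_{0}^{2} (4) sin(pi*x/2) dx = (8/pi) - (-8/pi) = 16/pi.
Summing the pieces and multiplying by (1/2) gives b_1 = 18/pi.

18/pi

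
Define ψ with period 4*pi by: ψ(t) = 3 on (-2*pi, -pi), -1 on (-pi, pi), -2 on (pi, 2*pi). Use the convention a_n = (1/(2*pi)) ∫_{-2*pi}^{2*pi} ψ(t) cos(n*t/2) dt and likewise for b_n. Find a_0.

a_0 = (1/(2*pi)) ∫_{-2*pi}^{2*pi} ψ(t) dt = (1/(2*pi)) · (-pi) = -1/2.

-1/2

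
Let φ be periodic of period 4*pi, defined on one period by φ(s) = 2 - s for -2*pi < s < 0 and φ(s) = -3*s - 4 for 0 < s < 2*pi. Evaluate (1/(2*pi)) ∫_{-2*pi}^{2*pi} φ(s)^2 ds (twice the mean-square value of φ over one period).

20 + 28*pi + 40*pi**2/3

(1/(2*pi)) ∫_{-2*pi}^{2*pi} φ(s)^2 ds = (1/(2*pi)) · (8*pi*(15 + 21*pi + 10*pi**2)/3) = 20 + 28*pi + 40*pi**2/3.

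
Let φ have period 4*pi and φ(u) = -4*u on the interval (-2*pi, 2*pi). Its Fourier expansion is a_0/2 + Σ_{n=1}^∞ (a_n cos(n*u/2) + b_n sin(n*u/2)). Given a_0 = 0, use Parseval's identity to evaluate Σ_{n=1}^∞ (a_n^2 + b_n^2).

128*pi**2/3

Parseval: a_0^2/2 + Σ_{n≥1} (a_n^2+b_n^2) = (1/(2*pi)) ∫_{-2*pi}^{2*pi} φ(u)^2 du = 128*pi**2/3.
Subtract a_0^2/2 = 0: Σ (a_n^2+b_n^2) = 128*pi**2/3.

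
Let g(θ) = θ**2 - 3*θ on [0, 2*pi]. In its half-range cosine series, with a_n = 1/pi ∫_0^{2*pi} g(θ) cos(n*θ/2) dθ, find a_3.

a_3 = 1/pi ∫_0^{2*pi} (θ**2 - 3*θ) cos(3*θ/2) dθ.
Integrating by parts twice (tabular method), an antiderivative of (θ**2 - 3*θ) cos(3*θ/2) is 2*θ**2*sin(3*θ/2)/3 - 2*θ*sin(3*θ/2) + 8*θ*cos(3*θ/2)/9 - 16*sin(3*θ/2)/27 - 4*cos(3*θ/2)/3; evaluating from 0 to 2*pi: ∫_{0}^{2*pi} (θ**2 - 3*θ) cos(3*θ/2) dθ = (4/3 - 16*pi/9) - (-4/3) = 8/3 - 16*pi/9.
Hence a_3 = (1/pi)·(8/3 - 16*pi/9) = 8*(3 - 2*pi)/(9*pi).

8*(3 - 2*pi)/(9*pi)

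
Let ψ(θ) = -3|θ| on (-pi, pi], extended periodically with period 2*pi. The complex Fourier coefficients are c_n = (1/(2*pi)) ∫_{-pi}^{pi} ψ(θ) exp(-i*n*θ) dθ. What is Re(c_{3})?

Since ψ is real-valued, Re(c_{3}) = (1/(2*pi)) ∫_{-pi}^{pi} ψ(θ) cos(3*θ) dθ = a_{3}/2.
ψ is even and cos(3*θ) is even, so the integrand is even: ∫_{-pi}^{pi} ψ(θ) cos(3*θ) dθ = 2∫_0^{pi} ψ(θ) cos(3*θ) dθ.
Integrating by parts (boundary term plus one more integral), an antiderivative of (-3*θ) cos(3*θ) is -θ*sin(3*θ) - cos(3*θ)/3; evaluating from 0 to pi: ∫_{0}^{pi} (-3*θ) cos(3*θ) dθ = (1/3) - (-1/3) = 2/3.
So ∫_{-pi}^{pi} ψ(θ) cos(3*θ) dθ = 4/3.
Hence Re(c_{3}) = (1/(2*pi))·(4/3) = 2/(3*pi).

2/(3*pi)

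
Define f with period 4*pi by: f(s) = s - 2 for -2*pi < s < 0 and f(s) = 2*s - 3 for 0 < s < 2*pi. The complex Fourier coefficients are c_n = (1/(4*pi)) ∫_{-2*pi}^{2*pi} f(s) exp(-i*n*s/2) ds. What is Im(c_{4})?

3/4

Since f is real-valued, Im(c_{4}) = -(1/(4*pi)) ∫_{-2*pi}^{2*pi} f(s) sin(2*s) ds = -b_{4}/2.
Split the integral at the breakpoints.
Integrating by parts (boundary term plus one more integral), an antiderivative of (s - 2) sin(2*s) is -s*cos(2*s)/2 + sin(2*s)/4 + cos(2*s); evaluating from -2*pi to 0: ∫_{-2*pi}^{0} (s - 2) sin(2*s) ds = (1) - (1 + pi) = -pi.
Integrating by parts (boundary term plus one more integral), an antiderivative of (2*s - 3) sin(2*s) is -s*cos(2*s) + sin(2*s)/2 + 3*cos(2*s)/2; evaluating from 0 to 2*pi: ∫_{0}^{2*pi} (2*s - 3) sin(2*s) ds = (3/2 - 2*pi) - (3/2) = -2*pi.
So ∫_{-2*pi}^{2*pi} f(s) sin(2*s) ds = -3*pi.
Hence Im(c_{4}) = (-1/(4*pi))·(-3*pi) = 3/4.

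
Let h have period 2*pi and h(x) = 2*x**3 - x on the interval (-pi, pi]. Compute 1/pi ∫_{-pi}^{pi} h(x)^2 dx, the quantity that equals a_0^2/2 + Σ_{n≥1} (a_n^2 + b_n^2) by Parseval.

2*pi**2*(-84*pi**2 + 35 + 60*pi**4)/105

1/pi ∫_{-pi}^{pi} h(x)^2 dx = 1/pi · (2*pi**3*(-84*pi**2 + 35 + 60*pi**4)/105) = 2*pi**2*(-84*pi**2 + 35 + 60*pi**4)/105.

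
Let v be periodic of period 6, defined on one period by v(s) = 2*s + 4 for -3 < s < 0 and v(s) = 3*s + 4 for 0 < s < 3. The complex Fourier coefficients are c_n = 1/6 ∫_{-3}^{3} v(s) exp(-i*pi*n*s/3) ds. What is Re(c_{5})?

Since v is real-valued, Re(c_{5}) = 1/6 ∫_{-3}^{3} v(s) cos(5*pi*s/3) ds = a_{5}/2.
Split the integral at the breakpoints.
Integrating by parts (boundary term plus one more integral), an antiderivative of (2*s + 4) cos(5*pi*s/3) is 6*s*sin(5*pi*s/3)/(5*pi) + 12*sin(5*pi*s/3)/(5*pi) + 18*cos(5*pi*s/3)/(25*pi**2); evaluating from -3 to 0: ∫_{-3}^{0} (2*s + 4) cos(5*pi*s/3) ds = (18/(25*pi**2)) - (-18/(25*pi**2)) = 36/(25*pi**2).
Integrating by parts (boundary term plus one more integral), an antiderivative of (3*s + 4) cos(5*pi*s/3) is 9*s*sin(5*pi*s/3)/(5*pi) + 12*sin(5*pi*s/3)/(5*pi) + 27*cos(5*pi*s/3)/(25*pi**2); evaluating from 0 to 3: ∫_{0}^{3} (3*s + 4) cos(5*pi*s/3) ds = (-27/(25*pi**2)) - (27/(25*pi**2)) = -54/(25*pi**2).
So ∫_{-3}^{3} v(s) cos(5*pi*s/3) ds = -18/(25*pi**2).
Hence Re(c_{5}) = (1/6)·(-18/(25*pi**2)) = -3/(25*pi**2).

-3/(25*pi**2)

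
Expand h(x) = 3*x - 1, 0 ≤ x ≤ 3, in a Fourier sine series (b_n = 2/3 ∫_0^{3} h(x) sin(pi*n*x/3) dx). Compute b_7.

b_7 = 2/3 ∫_0^{3} (3*x - 1) sin(7*pi*x/3) dx.
Integrating by parts (boundary term plus one more integral), an antiderivative of (3*x - 1) sin(7*pi*x/3) is -9*x*cos(7*pi*x/3)/(7*pi) + 27*sin(7*pi*x/3)/(49*pi**2) + 3*cos(7*pi*x/3)/(7*pi); evaluating from 0 to 3: ∫_{0}^{3} (3*x - 1) sin(7*pi*x/3) dx = (24/(7*pi)) - (3/(7*pi)) = 3/pi.
Hence b_7 = (2/3)·(3/pi) = 2/pi.

2/pi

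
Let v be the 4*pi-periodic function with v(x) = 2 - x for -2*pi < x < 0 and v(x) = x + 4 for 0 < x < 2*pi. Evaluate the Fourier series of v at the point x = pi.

v is continuous at x = pi with value pi + 4, so the series converges to pi + 4 there.

pi + 4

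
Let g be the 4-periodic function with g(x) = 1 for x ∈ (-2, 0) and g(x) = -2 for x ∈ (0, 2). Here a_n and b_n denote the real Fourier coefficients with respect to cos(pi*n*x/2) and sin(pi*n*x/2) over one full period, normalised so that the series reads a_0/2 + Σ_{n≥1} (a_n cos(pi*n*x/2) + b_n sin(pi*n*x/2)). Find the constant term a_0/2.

-1/2

a_0 = 1/2 ∫_{-2}^{2} g(x) dx = 1/2 · (-2) = -1.
So the constant term a_0/2 = -1/2.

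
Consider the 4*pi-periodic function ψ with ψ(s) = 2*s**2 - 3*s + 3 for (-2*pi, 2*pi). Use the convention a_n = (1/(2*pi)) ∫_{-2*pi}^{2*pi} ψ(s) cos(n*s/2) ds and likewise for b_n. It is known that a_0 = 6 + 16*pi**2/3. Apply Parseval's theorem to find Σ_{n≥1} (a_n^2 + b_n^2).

pi**2*(24 + 512*pi**2/45)

Parseval: a_0^2/2 + Σ_{n≥1} (a_n^2+b_n^2) = (1/(2*pi)) ∫_{-2*pi}^{2*pi} ψ(s)^2 ds = 18 + 56*pi**2 + 128*pi**4/5.
Subtract a_0^2/2 = 2*(9 + 8*pi**2)**2/9: Σ (a_n^2+b_n^2) = pi**2*(24 + 512*pi**2/45).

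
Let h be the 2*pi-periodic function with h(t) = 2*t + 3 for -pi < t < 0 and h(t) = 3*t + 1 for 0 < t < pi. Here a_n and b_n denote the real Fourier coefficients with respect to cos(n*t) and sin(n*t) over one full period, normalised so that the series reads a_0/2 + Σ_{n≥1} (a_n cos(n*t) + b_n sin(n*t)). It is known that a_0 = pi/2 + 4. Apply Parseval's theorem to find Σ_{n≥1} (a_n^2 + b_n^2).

-5*pi + 2 + 101*pi**2/24

Parseval: a_0^2/2 + Σ_{n≥1} (a_n^2+b_n^2) = 1/pi ∫_{-pi}^{pi} h(t)^2 dt = -3*pi + 10 + 13*pi**2/3.
Subtract a_0^2/2 = (pi + 8)**2/8: Σ (a_n^2+b_n^2) = -5*pi + 2 + 101*pi**2/24.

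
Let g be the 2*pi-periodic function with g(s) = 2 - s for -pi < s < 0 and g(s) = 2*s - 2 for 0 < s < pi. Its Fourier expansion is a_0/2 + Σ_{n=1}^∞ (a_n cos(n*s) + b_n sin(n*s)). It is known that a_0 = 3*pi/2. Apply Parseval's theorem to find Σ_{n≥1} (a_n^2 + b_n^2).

-2*pi + 13*pi**2/24 + 8

Parseval: a_0^2/2 + Σ_{n≥1} (a_n^2+b_n^2) = 1/pi ∫_{-pi}^{pi} g(s)^2 ds = -2*pi + 8 + 5*pi**2/3.
Subtract a_0^2/2 = 9*pi**2/8: Σ (a_n^2+b_n^2) = -2*pi + 13*pi**2/24 + 8.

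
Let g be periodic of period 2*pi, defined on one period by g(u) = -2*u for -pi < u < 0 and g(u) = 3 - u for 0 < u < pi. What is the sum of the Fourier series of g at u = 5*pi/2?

u = 5*pi/2 differs from u = pi/2 by 1 full period(s), and the series is 2*pi-periodic.
g is continuous at u = pi/2 with value 3 - pi/2, so the series converges to 3 - pi/2 there.

3 - pi/2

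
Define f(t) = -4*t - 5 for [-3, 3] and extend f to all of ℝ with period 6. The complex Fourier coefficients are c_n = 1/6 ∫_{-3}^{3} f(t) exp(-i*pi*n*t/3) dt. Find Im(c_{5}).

12/(5*pi)

Since f is real-valued, Im(c_{5}) = -1/6 ∫_{-3}^{3} f(t) sin(5*pi*t/3) dt = -b_{5}/2.
Integrating by parts (boundary term plus one more integral), an antiderivative of (-4*t - 5) sin(5*pi*t/3) is 12*t*cos(5*pi*t/3)/(5*pi) - 36*sin(5*pi*t/3)/(25*pi**2) + 3*cos(5*pi*t/3)/pi; evaluating from -3 to 3: ∫_{-3}^{3} (-4*t - 5) sin(5*pi*t/3) dt = (-51/(5*pi)) - (21/(5*pi)) = -72/(5*pi).
Hence Im(c_{5}) = (-1/6)·(-72/(5*pi)) = 12/(5*pi).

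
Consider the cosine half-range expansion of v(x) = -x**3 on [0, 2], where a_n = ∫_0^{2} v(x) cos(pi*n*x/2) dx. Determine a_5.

a_5 = ∫_0^{2} (-x**3) cos(5*pi*x/2) dx.
Integrating by parts three times (tabular method), an antiderivative of (-x**3) cos(5*pi*x/2) is -2*x**3*sin(5*pi*x/2)/(5*pi) - 12*x**2*cos(5*pi*x/2)/(25*pi**2) + 48*x*sin(5*pi*x/2)/(125*pi**3) + 96*cos(5*pi*x/2)/(625*pi**4); evaluating from 0 to 2: ∫_{0}^{2} (-x**3) cos(5*pi*x/2) dx = (48*(-2 + 25*pi**2)/(625*pi**4)) - (96/(625*pi**4)) = 48*(-4 + 25*pi**2)/(625*pi**4).
Hence a_5 = 48*(-4 + 25*pi**2)/(625*pi**4).

48*(-4 + 25*pi**2)/(625*pi**4)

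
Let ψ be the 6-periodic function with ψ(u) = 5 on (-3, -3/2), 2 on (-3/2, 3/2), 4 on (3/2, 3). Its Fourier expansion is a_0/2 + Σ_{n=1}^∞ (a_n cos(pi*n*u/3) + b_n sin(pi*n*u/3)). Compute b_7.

-1/(7*pi)

b_7 = 1/3 ∫_{-3}^{3} ψ(u) sin(7*pi*u/3) du.
Split the integral at the breakpoints.
Directly, an antiderivative of (5) sin(7*pi*u/3) is -15*cos(7*pi*u/3)/(7*pi); evaluating from -3 to -3/2: ∫_{-3}^{-3/2} (5) sin(7*pi*u/3) du = (0) - (15/(7*pi)) = -15/(7*pi).
Directly, an antiderivative of (2) sin(7*pi*u/3) is -6*cos(7*pi*u/3)/(7*pi); evaluating from -3/2 to 3/2: ∫_{-3/2}^{3/2} (2) sin(7*pi*u/3) du = (0) - (0) = 0.
Directly, an antiderivative of (4) sin(7*pi*u/3) is -12*cos(7*pi*u/3)/(7*pi); evaluating from 3/2 to 3: ∫_{3/2}^{3} (4) sin(7*pi*u/3) du = (12/(7*pi)) - (0) = 12/(7*pi).
Summing the pieces and multiplying by (1/3) gives b_7 = -1/(7*pi).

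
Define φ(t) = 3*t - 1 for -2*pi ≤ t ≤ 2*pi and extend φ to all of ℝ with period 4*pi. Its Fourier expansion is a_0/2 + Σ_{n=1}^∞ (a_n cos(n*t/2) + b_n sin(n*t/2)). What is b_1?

12

b_1 = (1/(2*pi)) ∫_{-2*pi}^{2*pi} φ(t) sin(t/2) dt.
Integrating by parts (boundary term plus one more integral), an antiderivative of (3*t - 1) sin(t/2) is -6*t*cos(t/2) + 12*sin(t/2) + 2*cos(t/2); evaluating from -2*pi to 2*pi: ∫_{-2*pi}^{2*pi} (3*t - 1) sin(t/2) dt = (-2 + 12*pi) - (-12*pi - 2) = 24*pi.
Hence b_1 = (1/(2*pi))·(24*pi) = 12.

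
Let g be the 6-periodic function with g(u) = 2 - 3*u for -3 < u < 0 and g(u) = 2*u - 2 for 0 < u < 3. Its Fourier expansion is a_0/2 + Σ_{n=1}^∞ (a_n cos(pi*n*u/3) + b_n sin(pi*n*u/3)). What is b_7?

-11/(7*pi)

b_7 = 1/3 ∫_{-3}^{3} g(u) sin(7*pi*u/3) du.
Split the integral at the breakpoints.
Integrating by parts (boundary term plus one more integral), an antiderivative of (2 - 3*u) sin(7*pi*u/3) is 9*u*cos(7*pi*u/3)/(7*pi) - 27*sin(7*pi*u/3)/(49*pi**2) - 6*cos(7*pi*u/3)/(7*pi); evaluating from -3 to 0: ∫_{-3}^{0} (2 - 3*u) sin(7*pi*u/3) du = (-6/(7*pi)) - (33/(7*pi)) = -39/(7*pi).
Integrating by parts (boundary term plus one more integral), an antiderivative of (2*u - 2) sin(7*pi*u/3) is -6*u*cos(7*pi*u/3)/(7*pi) + 18*sin(7*pi*u/3)/(49*pi**2) + 6*cos(7*pi*u/3)/(7*pi); evaluating from 0 to 3: ∫_{0}^{3} (2*u - 2) sin(7*pi*u/3) du = (12/(7*pi)) - (6/(7*pi)) = 6/(7*pi).
Summing the pieces and multiplying by (1/3) gives b_7 = -11/(7*pi).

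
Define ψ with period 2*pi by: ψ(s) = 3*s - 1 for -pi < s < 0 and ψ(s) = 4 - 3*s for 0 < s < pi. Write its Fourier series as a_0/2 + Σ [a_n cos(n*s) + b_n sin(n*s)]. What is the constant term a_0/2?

a_0 = 1/pi ∫_{-pi}^{pi} ψ(s) ds = 1/pi · (3*pi*(1 - pi)) = 3 - 3*pi.
So the constant term a_0/2 = 3/2 - 3*pi/2.

3/2 - 3*pi/2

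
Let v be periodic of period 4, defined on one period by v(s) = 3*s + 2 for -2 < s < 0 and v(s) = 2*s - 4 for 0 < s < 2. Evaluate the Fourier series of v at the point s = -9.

s = -9 differs from s = -1 by -2 full period(s), and the series is 4-periodic.
v is continuous at s = -1 with value -1, so the series converges to -1 there.

-1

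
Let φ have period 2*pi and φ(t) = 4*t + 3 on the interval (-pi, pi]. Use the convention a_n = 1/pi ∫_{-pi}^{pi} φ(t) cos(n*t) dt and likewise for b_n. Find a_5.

a_5 = 1/pi ∫_{-pi}^{pi} φ(t) cos(5*t) dt.
Integrating by parts (boundary term plus one more integral), an antiderivative of (4*t + 3) cos(5*t) is 4*t*sin(5*t)/5 + 3*sin(5*t)/5 + 4*cos(5*t)/25; evaluating from -pi to pi: ∫_{-pi}^{pi} (4*t + 3) cos(5*t) dt = (-4/25) - (-4/25) = 0.
Hence a_5 = (1/pi)·(0) = 0.

0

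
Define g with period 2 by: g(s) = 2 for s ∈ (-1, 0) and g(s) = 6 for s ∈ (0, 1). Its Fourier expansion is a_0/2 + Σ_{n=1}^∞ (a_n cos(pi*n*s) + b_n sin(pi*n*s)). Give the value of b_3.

b_3 = ∫_{-1}^{1} g(s) sin(3*pi*s) ds.
Split the integral at the breakpoints.
Directly, an antiderivative of (2) sin(3*pi*s) is -2*cos(3*pi*s)/(3*pi); evaluating from -1 to 0: ∫_{-1}^{0} (2) sin(3*pi*s) ds = (-2/(3*pi)) - (2/(3*pi)) = -4/(3*pi).
Directly, an antiderivative of (6) sin(3*pi*s) is -2*cos(3*pi*s)/pi; evaluating from 0 to 1: ∫_{0}^{1} (6) sin(3*pi*s) ds = (2/pi) - (-2/pi) = 4/pi.
Summing the pieces gives b_3 = 8/(3*pi).

8/(3*pi)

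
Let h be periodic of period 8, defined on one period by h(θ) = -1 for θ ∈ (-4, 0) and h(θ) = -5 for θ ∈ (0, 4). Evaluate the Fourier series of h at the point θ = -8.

-3

θ = -8 differs from θ = 0 by -1 full period(s), and the series is 8-periodic.
At θ = 0 the one-sided limits are h(0^-) = -1 and h(0^+) = -5.
By Dirichlet's theorem the series converges to their average, [(-1) + (-5)]/2 = -3.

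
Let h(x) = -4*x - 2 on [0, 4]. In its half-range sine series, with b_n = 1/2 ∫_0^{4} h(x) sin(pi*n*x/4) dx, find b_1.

b_1 = 1/2 ∫_0^{4} (-4*x - 2) sin(pi*x/4) dx.
Integrating by parts (boundary term plus one more integral), an antiderivative of (-4*x - 2) sin(pi*x/4) is 16*x*cos(pi*x/4)/pi - 64*sin(pi*x/4)/pi**2 + 8*cos(pi*x/4)/pi; evaluating from 0 to 4: ∫_{0}^{4} (-4*x - 2) sin(pi*x/4) dx = (-72/pi) - (8/pi) = -80/pi.
Hence b_1 = (1/2)·(-80/pi) = -40/pi.

-40/pi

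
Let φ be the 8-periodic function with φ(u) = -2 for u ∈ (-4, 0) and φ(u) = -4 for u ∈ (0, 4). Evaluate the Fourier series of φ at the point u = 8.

-3

u = 8 differs from u = 0 by 1 full period(s), and the series is 8-periodic.
At u = 0 the one-sided limits are φ(0^-) = -2 and φ(0^+) = -4.
By Dirichlet's theorem the series converges to their average, [(-2) + (-4)]/2 = -3.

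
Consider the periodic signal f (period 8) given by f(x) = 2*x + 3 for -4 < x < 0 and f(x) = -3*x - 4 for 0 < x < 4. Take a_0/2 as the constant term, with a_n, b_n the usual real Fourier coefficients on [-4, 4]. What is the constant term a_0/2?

-11/2

a_0 = 1/4 ∫_{-4}^{4} f(x) dx = 1/4 · (-44) = -11.
So the constant term a_0/2 = -11/2.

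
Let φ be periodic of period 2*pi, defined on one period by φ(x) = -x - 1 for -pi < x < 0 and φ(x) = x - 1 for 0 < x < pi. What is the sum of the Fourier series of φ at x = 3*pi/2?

-1 + pi/2

x = 3*pi/2 differs from x = -pi/2 by 1 full period(s), and the series is 2*pi-periodic.
φ is continuous at x = -pi/2 with value -1 + pi/2, so the series converges to -1 + pi/2 there.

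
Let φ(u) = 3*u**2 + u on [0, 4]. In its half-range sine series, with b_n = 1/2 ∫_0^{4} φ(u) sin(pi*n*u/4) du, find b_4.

b_4 = 1/2 ∫_0^{4} (3*u**2 + u) sin(pi*u) du.
Integrating by parts twice (tabular method), an antiderivative of (3*u**2 + u) sin(pi*u) is -3*u**2*cos(pi*u)/pi + 6*u*sin(pi*u)/pi**2 - u*cos(pi*u)/pi + sin(pi*u)/pi**2 + 6*cos(pi*u)/pi**3; evaluating from 0 to 4: ∫_{0}^{4} (3*u**2 + u) sin(pi*u) du = (-52/pi + 6/pi**3) - (6/pi**3) = -52/pi.
Hence b_4 = (1/2)·(-52/pi) = -26/pi.

-26/pi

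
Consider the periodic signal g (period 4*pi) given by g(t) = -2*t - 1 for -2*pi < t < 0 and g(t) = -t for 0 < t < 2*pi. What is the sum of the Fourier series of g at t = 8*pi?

t = 8*pi differs from t = 0 by 2 full period(s), and the series is 4*pi-periodic.
At t = 0 the one-sided limits are g(0^-) = -1 and g(0^+) = 0.
By Dirichlet's theorem the series converges to their average, [(-1) + (0)]/2 = -1/2.

-1/2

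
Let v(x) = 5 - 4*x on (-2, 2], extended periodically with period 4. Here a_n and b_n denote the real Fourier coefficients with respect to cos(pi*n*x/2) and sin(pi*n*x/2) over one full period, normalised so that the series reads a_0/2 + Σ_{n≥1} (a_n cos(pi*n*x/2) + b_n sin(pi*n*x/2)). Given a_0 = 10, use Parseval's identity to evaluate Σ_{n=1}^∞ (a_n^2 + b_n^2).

128/3

Parseval: a_0^2/2 + Σ_{n≥1} (a_n^2+b_n^2) = 1/2 ∫_{-2}^{2} v(x)^2 dx = 278/3.
Subtract a_0^2/2 = 50: Σ (a_n^2+b_n^2) = 128/3.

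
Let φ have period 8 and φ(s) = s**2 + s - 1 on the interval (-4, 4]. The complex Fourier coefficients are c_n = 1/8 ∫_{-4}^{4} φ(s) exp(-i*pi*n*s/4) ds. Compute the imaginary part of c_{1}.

-4/pi

Since φ is real-valued, Im(c_{1}) = -1/8 ∫_{-4}^{4} φ(s) sin(pi*s/4) ds = -b_{1}/2.
Integrating by parts twice (tabular method), an antiderivative of (s**2 + s - 1) sin(pi*s/4) is -4*s**2*cos(pi*s/4)/pi + 32*s*sin(pi*s/4)/pi**2 - 4*s*cos(pi*s/4)/pi + 16*sin(pi*s/4)/pi**2 + 4*cos(pi*s/4)/pi + 128*cos(pi*s/4)/pi**3; evaluating from -4 to 4: ∫_{-4}^{4} (s**2 + s - 1) sin(pi*s/4) ds = (-128/pi**3 + 76/pi) - (-128/pi**3 + 44/pi) = 32/pi.
Hence Im(c_{1}) = (-1/8)·(32/pi) = -4/pi.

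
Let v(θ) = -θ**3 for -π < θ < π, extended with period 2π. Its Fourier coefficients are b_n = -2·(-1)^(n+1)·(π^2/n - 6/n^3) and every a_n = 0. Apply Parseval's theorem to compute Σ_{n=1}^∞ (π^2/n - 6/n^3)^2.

pi**6/14

Parseval: Σ b_n^2 = (1/π) ∫_{-π}^{π} v(θ)^2 dθ = 2*pi**6/7.
b_n^2 = 4·(π^2/n - 6/n^3)^2, so the sum equals (2*pi**6/7)/4 = pi**6/14.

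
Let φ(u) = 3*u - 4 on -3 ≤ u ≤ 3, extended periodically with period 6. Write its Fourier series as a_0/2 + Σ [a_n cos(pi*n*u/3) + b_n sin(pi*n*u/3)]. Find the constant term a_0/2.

-4

a_0 = 1/3 ∫_{-3}^{3} φ(u) du = 1/3 · (-24) = -8.
So the constant term a_0/2 = -4.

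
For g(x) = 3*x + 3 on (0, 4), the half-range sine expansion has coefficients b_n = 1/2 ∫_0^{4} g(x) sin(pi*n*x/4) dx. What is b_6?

-4/pi

b_6 = 1/2 ∫_0^{4} (3*x + 3) sin(3*pi*x/2) dx.
Integrating by parts (boundary term plus one more integral), an antiderivative of (3*x + 3) sin(3*pi*x/2) is -2*x*cos(3*pi*x/2)/pi + 4*sin(3*pi*x/2)/(3*pi**2) - 2*cos(3*pi*x/2)/pi; evaluating from 0 to 4: ∫_{0}^{4} (3*x + 3) sin(3*pi*x/2) dx = (-10/pi) - (-2/pi) = -8/pi.
Hence b_6 = (1/2)·(-8/pi) = -4/pi.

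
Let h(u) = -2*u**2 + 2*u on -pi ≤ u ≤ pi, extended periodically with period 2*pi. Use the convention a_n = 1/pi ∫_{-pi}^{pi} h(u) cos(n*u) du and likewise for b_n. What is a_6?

a_6 = 1/pi ∫_{-pi}^{pi} h(u) cos(6*u) du.
Integrating by parts twice (tabular method), an antiderivative of (-2*u**2 + 2*u) cos(6*u) is -u**2*sin(6*u)/3 + u*sin(6*u)/3 - u*cos(6*u)/9 + sin(6*u)/54 + cos(6*u)/18; evaluating from -pi to pi: ∫_{-pi}^{pi} (-2*u**2 + 2*u) cos(6*u) du = (1/18 - pi/9) - (1/18 + pi/9) = -2*pi/9.
Hence a_6 = (1/pi)·(-2*pi/9) = -2/9.

-2/9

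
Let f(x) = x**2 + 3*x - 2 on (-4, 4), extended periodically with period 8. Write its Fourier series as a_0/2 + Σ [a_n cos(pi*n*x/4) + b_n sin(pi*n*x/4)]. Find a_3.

-64/(9*pi**2)

a_3 = 1/4 ∫_{-4}^{4} f(x) cos(3*pi*x/4) dx.
Integrating by parts twice (tabular method), an antiderivative of (x**2 + 3*x - 2) cos(3*pi*x/4) is 4*x**2*sin(3*pi*x/4)/(3*pi) + 4*x*sin(3*pi*x/4)/pi + 32*x*cos(3*pi*x/4)/(9*pi**2) - 8*sin(3*pi*x/4)/(3*pi) - 128*sin(3*pi*x/4)/(27*pi**3) + 16*cos(3*pi*x/4)/(3*pi**2); evaluating from -4 to 4: ∫_{-4}^{4} (x**2 + 3*x - 2) cos(3*pi*x/4) dx = (-176/(9*pi**2)) - (80/(9*pi**2)) = -256/(9*pi**2).
Hence a_3 = (1/4)·(-256/(9*pi**2)) = -64/(9*pi**2).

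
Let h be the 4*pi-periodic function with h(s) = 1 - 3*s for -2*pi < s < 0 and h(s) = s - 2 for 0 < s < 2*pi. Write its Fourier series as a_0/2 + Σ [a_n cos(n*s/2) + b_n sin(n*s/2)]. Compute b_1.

-4 - 6/pi

b_1 = (1/(2*pi)) ∫_{-2*pi}^{2*pi} h(s) sin(s/2) ds.
Split the integral at the breakpoints.
Integrating by parts (boundary term plus one more integral), an antiderivative of (1 - 3*s) sin(s/2) is 6*s*cos(s/2) - 12*sin(s/2) - 2*cos(s/2); evaluating from -2*pi to 0: ∫_{-2*pi}^{0} (1 - 3*s) sin(s/2) ds = (-2) - (2 + 12*pi) = -12*pi - 4.
Integrating by parts (boundary term plus one more integral), an antiderivative of (s - 2) sin(s/2) is -2*s*cos(s/2) + 4*sin(s/2) + 4*cos(s/2); evaluating from 0 to 2*pi: ∫_{0}^{2*pi} (s - 2) sin(s/2) ds = (-4 + 4*pi) - (4) = -8 + 4*pi.
Summing the pieces and multiplying by (1/(2*pi)) gives b_1 = -4 - 6/pi.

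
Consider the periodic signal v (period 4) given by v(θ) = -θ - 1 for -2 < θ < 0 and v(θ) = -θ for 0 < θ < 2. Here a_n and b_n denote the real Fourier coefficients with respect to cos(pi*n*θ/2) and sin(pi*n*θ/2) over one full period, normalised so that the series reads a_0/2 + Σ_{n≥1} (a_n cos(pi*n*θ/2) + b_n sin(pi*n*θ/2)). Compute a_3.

0

a_3 = 1/2 ∫_{-2}^{2} v(θ) cos(3*pi*θ/2) dθ.
Split the integral at the breakpoints.
Integrating by parts (boundary term plus one more integral), an antiderivative of (-θ - 1) cos(3*pi*θ/2) is -2*θ*sin(3*pi*θ/2)/(3*pi) - 2*sin(3*pi*θ/2)/(3*pi) - 4*cos(3*pi*θ/2)/(9*pi**2); evaluating from -2 to 0: ∫_{-2}^{0} (-θ - 1) cos(3*pi*θ/2) dθ = (-4/(9*pi**2)) - (4/(9*pi**2)) = -8/(9*pi**2).
Integrating by parts (boundary term plus one more integral), an antiderivative of (-θ) cos(3*pi*θ/2) is -2*θ*sin(3*pi*θ/2)/(3*pi) - 4*cos(3*pi*θ/2)/(9*pi**2); evaluating from 0 to 2: ∫_{0}^{2} (-θ) cos(3*pi*θ/2) dθ = (4/(9*pi**2)) - (-4/(9*pi**2)) = 8/(9*pi**2).
Summing the pieces and multiplying by (1/2) gives a_3 = 0.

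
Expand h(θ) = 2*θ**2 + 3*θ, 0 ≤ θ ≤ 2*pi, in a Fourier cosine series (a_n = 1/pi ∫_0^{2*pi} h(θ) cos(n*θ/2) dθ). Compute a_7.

a_7 = 1/pi ∫_0^{2*pi} (2*θ**2 + 3*θ) cos(7*θ/2) dθ.
Integrating by parts twice (tabular method), an antiderivative of (2*θ**2 + 3*θ) cos(7*θ/2) is 4*θ**2*sin(7*θ/2)/7 + 6*θ*sin(7*θ/2)/7 + 16*θ*cos(7*θ/2)/49 - 32*sin(7*θ/2)/343 + 12*cos(7*θ/2)/49; evaluating from 0 to 2*pi: ∫_{0}^{2*pi} (2*θ**2 + 3*θ) cos(7*θ/2) dθ = (-32*pi/49 - 12/49) - (12/49) = -32*pi/49 - 24/49.
Hence a_7 = (1/pi)·(-32*pi/49 - 24/49) = 8*(-4*pi - 3)/(49*pi).

8*(-4*pi - 3)/(49*pi)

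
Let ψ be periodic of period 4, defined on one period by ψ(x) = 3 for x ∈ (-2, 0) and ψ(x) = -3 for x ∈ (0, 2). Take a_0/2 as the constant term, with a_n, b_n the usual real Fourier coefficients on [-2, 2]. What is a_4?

a_4 = 1/2 ∫_{-2}^{2} ψ(x) cos(2*pi*x) dx.
ψ is odd and cos(2*pi*x) is even, so the integrand is odd over a symmetric interval and the integral vanishes.

0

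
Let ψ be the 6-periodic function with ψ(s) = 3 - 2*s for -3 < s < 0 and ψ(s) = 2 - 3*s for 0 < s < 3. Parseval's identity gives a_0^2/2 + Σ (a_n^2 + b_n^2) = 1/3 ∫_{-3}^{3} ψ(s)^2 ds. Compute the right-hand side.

52

1/3 ∫_{-3}^{3} ψ(s)^2 ds = 1/3 · (156) = 52.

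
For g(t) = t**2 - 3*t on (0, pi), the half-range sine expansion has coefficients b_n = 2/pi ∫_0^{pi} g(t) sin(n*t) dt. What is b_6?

b_6 = 2/pi ∫_0^{pi} (t**2 - 3*t) sin(6*t) dt.
Integrating by parts twice (tabular method), an antiderivative of (t**2 - 3*t) sin(6*t) is -t**2*cos(6*t)/6 + t*sin(6*t)/18 + t*cos(6*t)/2 - sin(6*t)/12 + cos(6*t)/108; evaluating from 0 to pi: ∫_{0}^{pi} (t**2 - 3*t) sin(6*t) dt = (-pi**2/6 + 1/108 + pi/2) - (1/108) = pi*(3 - pi)/6.
Hence b_6 = (2/pi)·(pi*(3 - pi)/6) = 1 - pi/3.

1 - pi/3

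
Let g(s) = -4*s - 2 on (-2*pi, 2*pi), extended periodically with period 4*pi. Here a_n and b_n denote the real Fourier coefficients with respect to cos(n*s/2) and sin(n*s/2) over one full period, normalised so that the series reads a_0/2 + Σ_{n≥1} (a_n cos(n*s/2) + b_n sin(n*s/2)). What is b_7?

b_7 = (1/(2*pi)) ∫_{-2*pi}^{2*pi} g(s) sin(7*s/2) ds.
Integrating by parts (boundary term plus one more integral), an antiderivative of (-4*s - 2) sin(7*s/2) is 8*s*cos(7*s/2)/7 - 16*sin(7*s/2)/49 + 4*cos(7*s/2)/7; evaluating from -2*pi to 2*pi: ∫_{-2*pi}^{2*pi} (-4*s - 2) sin(7*s/2) ds = (-16*pi/7 - 4/7) - (-4/7 + 16*pi/7) = -32*pi/7.
Hence b_7 = (1/(2*pi))·(-32*pi/7) = -16/7.

-16/7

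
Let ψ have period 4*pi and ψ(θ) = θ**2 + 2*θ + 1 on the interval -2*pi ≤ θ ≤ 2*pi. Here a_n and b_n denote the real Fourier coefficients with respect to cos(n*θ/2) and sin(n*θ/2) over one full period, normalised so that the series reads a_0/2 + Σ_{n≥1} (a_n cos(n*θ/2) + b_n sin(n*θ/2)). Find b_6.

-4/3

b_6 = (1/(2*pi)) ∫_{-2*pi}^{2*pi} ψ(θ) sin(3*θ) dθ.
Integrating by parts twice (tabular method), an antiderivative of (θ**2 + 2*θ + 1) sin(3*θ) is -θ**2*cos(3*θ)/3 + 2*θ*sin(3*θ)/9 - 2*θ*cos(3*θ)/3 + 2*sin(3*θ)/9 - 7*cos(3*θ)/27; evaluating from -2*pi to 2*pi: ∫_{-2*pi}^{2*pi} (θ**2 + 2*θ + 1) sin(3*θ) dθ = (-4*pi**2/3 - 4*pi/3 - 7/27) - (-4*pi**2/3 - 7/27 + 4*pi/3) = -8*pi/3.
Hence b_6 = (1/(2*pi))·(-8*pi/3) = -4/3.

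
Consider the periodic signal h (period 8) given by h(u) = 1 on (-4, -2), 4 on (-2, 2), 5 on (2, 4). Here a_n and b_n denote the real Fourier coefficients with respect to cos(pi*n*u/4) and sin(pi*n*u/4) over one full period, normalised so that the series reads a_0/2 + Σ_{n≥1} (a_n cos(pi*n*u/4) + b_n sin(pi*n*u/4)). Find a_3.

-2/(3*pi)

a_3 = 1/4 ∫_{-4}^{4} h(u) cos(3*pi*u/4) du.
Split the integral at the breakpoints.
Directly, an antiderivative of (1) cos(3*pi*u/4) is 4*sin(3*pi*u/4)/(3*pi); evaluating from -4 to -2: ∫_{-4}^{-2} (1) cos(3*pi*u/4) du = (4/(3*pi)) - (0) = 4/(3*pi).
Directly, an antiderivative of (4) cos(3*pi*u/4) is 16*sin(3*pi*u/4)/(3*pi); evaluating from -2 to 2: ∫_{-2}^{2} (4) cos(3*pi*u/4) du = (-16/(3*pi)) - (16/(3*pi)) = -32/(3*pi).
Directly, an antiderivative of (5) cos(3*pi*u/4) is 20*sin(3*pi*u/4)/(3*pi); evaluating from 2 to 4: ∫_{2}^{4} (5) cos(3*pi*u/4) du = (0) - (-20/(3*pi)) = 20/(3*pi).
Summing the pieces and multiplying by (1/4) gives a_3 = -2/(3*pi).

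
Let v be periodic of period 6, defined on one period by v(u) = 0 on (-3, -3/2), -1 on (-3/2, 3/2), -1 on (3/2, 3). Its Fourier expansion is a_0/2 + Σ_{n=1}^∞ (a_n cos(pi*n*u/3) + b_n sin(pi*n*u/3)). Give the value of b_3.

b_3 = 1/3 ∫_{-3}^{3} v(u) sin(pi*u) du.
Split the integral at the breakpoints.
∫_{-3}^{-3/2} (0) sin(pi*u) du = 0.
Directly, an antiderivative of (-1) sin(pi*u) is cos(pi*u)/pi; evaluating from -3/2 to 3/2: ∫_{-3/2}^{3/2} (-1) sin(pi*u) du = (0) - (0) = 0.
Directly, an antiderivative of (-1) sin(pi*u) is cos(pi*u)/pi; evaluating from 3/2 to 3: ∫_{3/2}^{3} (-1) sin(pi*u) du = (-1/pi) - (0) = -1/pi.
Summing the pieces and multiplying by (1/3) gives b_3 = -1/(3*pi).

-1/(3*pi)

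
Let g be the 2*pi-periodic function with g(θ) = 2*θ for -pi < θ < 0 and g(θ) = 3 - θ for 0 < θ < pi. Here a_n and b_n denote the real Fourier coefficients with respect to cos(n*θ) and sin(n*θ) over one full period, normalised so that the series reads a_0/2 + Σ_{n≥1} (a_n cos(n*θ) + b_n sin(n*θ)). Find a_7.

6/(49*pi)

a_7 = 1/pi ∫_{-pi}^{pi} g(θ) cos(7*θ) dθ.
Split the integral at the breakpoints.
Integrating by parts (boundary term plus one more integral), an antiderivative of (2*θ) cos(7*θ) is 2*θ*sin(7*θ)/7 + 2*cos(7*θ)/49; evaluating from -pi to 0: ∫_{-pi}^{0} (2*θ) cos(7*θ) dθ = (2/49) - (-2/49) = 4/49.
Integrating by parts (boundary term plus one more integral), an antiderivative of (3 - θ) cos(7*θ) is -θ*sin(7*θ)/7 + 3*sin(7*θ)/7 - cos(7*θ)/49; evaluating from 0 to pi: ∫_{0}^{pi} (3 - θ) cos(7*θ) dθ = (1/49) - (-1/49) = 2/49.
Summing the pieces and multiplying by (1/pi) gives a_7 = 6/(49*pi).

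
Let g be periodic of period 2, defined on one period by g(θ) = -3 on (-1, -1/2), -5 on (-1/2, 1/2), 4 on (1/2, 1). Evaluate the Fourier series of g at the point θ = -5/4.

4

θ = -5/4 differs from θ = 3/4 by -1 full period(s), and the series is 2-periodic.
g is continuous at θ = 3/4 with value 4, so the series converges to 4 there.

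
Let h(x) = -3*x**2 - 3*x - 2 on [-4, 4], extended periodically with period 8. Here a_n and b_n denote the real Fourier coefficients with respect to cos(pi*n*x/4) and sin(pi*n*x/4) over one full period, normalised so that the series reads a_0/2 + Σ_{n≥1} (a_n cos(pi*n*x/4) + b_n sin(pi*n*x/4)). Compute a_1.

a_1 = 1/4 ∫_{-4}^{4} h(x) cos(pi*x/4) dx.
Integrating by parts twice (tabular method), an antiderivative of (-3*x**2 - 3*x - 2) cos(pi*x/4) is -12*x**2*sin(pi*x/4)/pi - 12*x*sin(pi*x/4)/pi - 96*x*cos(pi*x/4)/pi**2 - 8*sin(pi*x/4)/pi + 384*sin(pi*x/4)/pi**3 - 48*cos(pi*x/4)/pi**2; evaluating from -4 to 4: ∫_{-4}^{4} (-3*x**2 - 3*x - 2) cos(pi*x/4) dx = (432/pi**2) - (-336/pi**2) = 768/pi**2.
Hence a_1 = (1/4)·(768/pi**2) = 192/pi**2.

192/pi**2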